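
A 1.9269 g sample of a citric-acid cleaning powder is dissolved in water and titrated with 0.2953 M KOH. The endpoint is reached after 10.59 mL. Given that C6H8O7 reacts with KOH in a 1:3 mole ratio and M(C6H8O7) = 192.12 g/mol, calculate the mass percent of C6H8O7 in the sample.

n(KOH) = 0.2953 x 0.01059 = 0.003127 mol.
n(C6H8O7) = 0.003127 / 3 = 0.001042 mol.
mass of C6H8O7 = 0.001042 x 192.12 = 0.2003 g.
% purity = 0.2003 / 1.9269 x 100 = 10.4%.

10.4%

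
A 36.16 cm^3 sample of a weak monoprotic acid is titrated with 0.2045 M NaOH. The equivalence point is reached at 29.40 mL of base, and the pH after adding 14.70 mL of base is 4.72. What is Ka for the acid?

1.9 x 10^-5

14.70 mL is half of the equivalence volume, so this is the half-equivalence point where [HA] = [A^-].
At half-equivalence pH = pKa, so pKa = 4.72.
Ka = 10^(-4.72) = 1.9 x 10^-5.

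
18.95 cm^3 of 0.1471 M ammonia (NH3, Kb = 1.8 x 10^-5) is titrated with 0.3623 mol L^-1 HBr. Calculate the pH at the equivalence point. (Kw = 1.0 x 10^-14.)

5.12

n(NH3) = 0.1471 x 0.01895 = 0.002788 mol; V(HBr) at equivalence = 0.002788/0.3623 = 0.007694 L.
At equivalence the base is fully converted to NH4+; total volume = 0.02664 L, so [NH4+] = 0.002788/0.02664 = 0.1046 M.
Ka(NH4+) = Kw/Kb = 1.0e-14 / 1.8 x 10^-5 = 5.56e-10.
[H^+] = sqrt(Ka x [NH4+]) = sqrt(5.56e-10 x 0.1046) = 7.62e-6 M.
pH = -log(7.62e-6) = 5.12.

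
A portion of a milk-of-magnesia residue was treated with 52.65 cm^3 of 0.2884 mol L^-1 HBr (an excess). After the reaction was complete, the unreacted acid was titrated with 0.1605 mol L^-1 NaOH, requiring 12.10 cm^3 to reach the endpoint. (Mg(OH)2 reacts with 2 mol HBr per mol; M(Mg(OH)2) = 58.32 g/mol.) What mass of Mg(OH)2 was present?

0.386 g

Total n(HBr) added = 0.2884 x 0.05265 = 0.01518 mol.
n(NaOH) used = 0.1605 x 0.01210 = 0.001942 mol, which equals the excess n(HBr).
So n(HBr) consumed by the sample = 0.01518 - 0.001942 = 0.01324 mol.
n(Mg(OH)2) = 0.01324 / 2 = 0.006621 mol.
mass = 0.006621 mol x 58.32 g/mol = 0.386 g.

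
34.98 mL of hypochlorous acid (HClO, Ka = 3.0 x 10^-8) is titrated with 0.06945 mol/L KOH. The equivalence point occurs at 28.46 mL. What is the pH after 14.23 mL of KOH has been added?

7.52

14.23 mL is exactly half the equivalence volume (28.46/2), i.e. the half-equivalence point.
There, n(HA) = n(A^-), so pH = pKa = -log(3.0 x 10^-8) = 7.52.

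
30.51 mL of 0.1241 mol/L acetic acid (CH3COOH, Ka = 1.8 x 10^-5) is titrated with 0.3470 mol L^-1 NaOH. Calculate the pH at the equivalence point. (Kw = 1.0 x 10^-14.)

n(CH3COOH) = 0.1241 x 0.03051 = 0.003786 mol; V(NaOH) at equivalence = 0.003786/0.3470 = 0.01091 L.
At equivalence all the acid is converted to CH3COO-; total volume = 0.03051 + 0.01091 = 0.04142 L, so [CH3COO-] = 0.003786/0.04142 = 0.09141 M.
Kb = Kw/Ka = 1.0e-14 / 1.8 x 10^-5 = 5.56e-10.
[OH^-] = sqrt(Kb x [CH3COO-]) = sqrt(5.56e-10 x 0.09141) = 7.13e-6 M.
pOH = 5.15, so pH = 14.00 - 5.15 = 8.85.

8.85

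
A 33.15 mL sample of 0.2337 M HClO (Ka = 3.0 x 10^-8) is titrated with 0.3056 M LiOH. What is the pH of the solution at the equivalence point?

10.32

n(HClO) = 0.2337 x 0.03315 = 0.007747 mol; V(LiOH) at equivalence = 0.007747/0.3056 = 0.02535 L.
At equivalence all the acid is converted to ClO-; total volume = 0.03315 + 0.02535 = 0.05850 L, so [ClO-] = 0.007747/0.05850 = 0.1324 M.
Kb = Kw/Ka = 1.0e-14 / 3.0 x 10^-8 = 3.33e-7.
[OH^-] = sqrt(Kb x [ClO-]) = sqrt(3.33e-7 x 0.1324) = 0.000210 M.
pOH = 3.68, so pH = 14.00 - 3.68 = 10.32.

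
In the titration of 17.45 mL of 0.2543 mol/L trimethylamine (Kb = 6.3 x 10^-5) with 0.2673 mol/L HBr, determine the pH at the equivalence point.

5.34

n((CH3)3N) = 0.2543 x 0.01745 = 0.004438 mol; V(HBr) at equivalence = 0.004438/0.2673 = 0.01660 L.
At equivalence the base is fully converted to (CH3)3NH+; total volume = 0.03405 L, so [(CH3)3NH+] = 0.004438/0.03405 = 0.1303 M.
Ka((CH3)3NH+) = Kw/Kb = 1.0e-14 / 6.3 x 10^-5 = 1.59e-10.
[H^+] = sqrt(Ka x [(CH3)3NH+]) = sqrt(1.59e-10 x 0.1303) = 4.55e-6 M.
pH = -log(4.55e-6) = 5.34.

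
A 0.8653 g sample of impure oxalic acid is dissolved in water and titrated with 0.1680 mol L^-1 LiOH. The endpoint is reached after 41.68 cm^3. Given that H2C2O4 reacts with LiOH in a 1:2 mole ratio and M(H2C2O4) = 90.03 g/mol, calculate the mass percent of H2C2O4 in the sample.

36.4%

n(LiOH) = 0.1680 x 0.04168 = 0.007002 mol.
n(H2C2O4) = 0.007002 / 2 = 0.003501 mol.
mass of H2C2O4 = 0.003501 x 90.03 = 0.3152 g.
% purity = 0.3152 / 0.8653 x 100 = 36.4%.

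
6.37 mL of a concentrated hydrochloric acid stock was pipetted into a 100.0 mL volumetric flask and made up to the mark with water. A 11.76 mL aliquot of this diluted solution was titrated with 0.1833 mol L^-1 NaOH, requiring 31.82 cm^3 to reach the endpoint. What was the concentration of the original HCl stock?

n(NaOH) = 0.1833 x 0.03182 = 0.005833 mol.
n(HCl) in the aliquot = 0.005833 mol.
[diluted HCl] = 0.005833 / 0.01176 = 0.4960 M.
Dilution factor = 100.0/6.370 = 15.70, so [stock] = 0.4960 x 15.70 = 7.79 M.

7.79 M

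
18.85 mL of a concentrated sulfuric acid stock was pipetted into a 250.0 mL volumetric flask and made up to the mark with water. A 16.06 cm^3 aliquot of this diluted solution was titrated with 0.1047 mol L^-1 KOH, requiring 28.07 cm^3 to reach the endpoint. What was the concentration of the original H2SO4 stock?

1.21 M

n(KOH) = 0.1047 x 0.02807 = 0.002939 mol.
n(H2SO4) in the aliquot = 0.002939 x 1/2 = 0.001469 mol.
[diluted H2SO4] = 0.001469 / 0.01606 = 0.09150 M.
Dilution factor = 250.0/18.85 = 13.26, so [stock] = 0.09150 x 13.26 = 1.21 M.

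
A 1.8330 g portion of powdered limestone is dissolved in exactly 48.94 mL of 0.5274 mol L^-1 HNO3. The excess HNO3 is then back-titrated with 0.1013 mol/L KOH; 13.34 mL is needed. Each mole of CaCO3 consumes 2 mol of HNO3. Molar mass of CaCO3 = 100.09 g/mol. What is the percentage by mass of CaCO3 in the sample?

Total n(HNO3) added = 0.5274 x 0.04894 = 0.02581 mol.
n(KOH) used = 0.1013 x 0.01334 = 0.001351 mol, which equals the excess n(HNO3).
So n(HNO3) consumed by the sample = 0.02581 - 0.001351 = 0.02446 mol.
n(CaCO3) = 0.02446 / 2 = 0.01223 mol.
mass CaCO3 = 0.01223 x 100.09 = 1.224 g, so %CaCO3 = 1.224/1.8330 x 100 = 66.8%.

66.8%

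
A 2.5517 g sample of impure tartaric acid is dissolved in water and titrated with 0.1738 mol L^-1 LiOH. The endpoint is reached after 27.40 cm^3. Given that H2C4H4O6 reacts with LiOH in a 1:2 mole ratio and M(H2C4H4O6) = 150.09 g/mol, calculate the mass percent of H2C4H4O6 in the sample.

n(LiOH) = 0.1738 x 0.02740 = 0.004762 mol.
n(H2C4H4O6) = 0.004762 / 2 = 0.002381 mol.
mass of H2C4H4O6 = 0.002381 x 150.09 = 0.3574 g.
% purity = 0.3574 / 2.5517 x 100 = 14.0%.

14.0%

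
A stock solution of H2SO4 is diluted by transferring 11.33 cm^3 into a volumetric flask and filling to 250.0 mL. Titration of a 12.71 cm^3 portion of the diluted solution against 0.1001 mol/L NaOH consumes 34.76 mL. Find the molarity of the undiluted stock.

3.02 M

n(NaOH) = 0.1001 x 0.03476 = 0.003479 mol.
n(H2SO4) in the aliquot = 0.003479 x 1/2 = 0.001740 mol.
[diluted H2SO4] = 0.001740 / 0.01271 = 0.1369 M.
Dilution factor = 250.0/11.33 = 22.07, so [stock] = 0.1369 x 22.07 = 3.02 M.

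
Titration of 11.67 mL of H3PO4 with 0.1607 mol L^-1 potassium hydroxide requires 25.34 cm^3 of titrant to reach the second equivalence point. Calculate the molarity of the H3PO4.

n(KOH) = 0.1607 x 0.02534 = 0.004072 mol.
At the second equivalence point, 2 mol OH^- react per mol H3PO4, so n(H3PO4) = 0.004072 / 2 = 0.002036 mol.
[H3PO4] = 0.002036 / 0.01167 L = 0.174 M.

0.174 M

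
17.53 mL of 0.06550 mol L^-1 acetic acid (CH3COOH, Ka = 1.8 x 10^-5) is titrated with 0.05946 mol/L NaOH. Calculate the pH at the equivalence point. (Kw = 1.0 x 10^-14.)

n(CH3COOH) = 0.06550 x 0.01753 = 0.001148 mol; V(NaOH) at equivalence = 0.001148/0.05946 = 0.01931 L.
At equivalence all the acid is converted to CH3COO-; total volume = 0.01753 + 0.01931 = 0.03684 L, so [CH3COO-] = 0.001148/0.03684 = 0.03117 M.
Kb = Kw/Ka = 1.0e-14 / 1.8 x 10^-5 = 5.56e-10.
[OH^-] = sqrt(Kb x [CH3COO-]) = sqrt(5.56e-10 x 0.03117) = 4.16e-6 M.
pOH = 5.38, so pH = 14.00 - 5.38 = 8.62.

8.62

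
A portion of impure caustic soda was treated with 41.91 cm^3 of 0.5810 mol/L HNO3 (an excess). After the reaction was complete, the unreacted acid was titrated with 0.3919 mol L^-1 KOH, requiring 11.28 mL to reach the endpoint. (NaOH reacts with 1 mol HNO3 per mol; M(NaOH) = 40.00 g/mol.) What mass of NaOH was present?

0.797 g

Total n(HNO3) added = 0.5810 x 0.04191 = 0.02435 mol.
n(KOH) used = 0.3919 x 0.01128 = 0.004421 mol, which equals the excess n(HNO3).
So n(HNO3) consumed by the sample = 0.02435 - 0.004421 = 0.01993 mol.
n(NaOH) = 0.01993 / 1 = 0.01993 mol.
mass = 0.01993 mol x 40.00 g/mol = 0.797 g.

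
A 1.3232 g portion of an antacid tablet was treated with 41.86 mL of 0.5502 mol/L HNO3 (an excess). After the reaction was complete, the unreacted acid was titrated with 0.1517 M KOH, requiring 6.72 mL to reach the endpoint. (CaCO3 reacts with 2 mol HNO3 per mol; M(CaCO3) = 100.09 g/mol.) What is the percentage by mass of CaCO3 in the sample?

83.3%

Total n(HNO3) added = 0.5502 x 0.04186 = 0.02303 mol.
n(KOH) used = 0.1517 x 0.006720 = 0.001019 mol, which equals the excess n(HNO3).
So n(HNO3) consumed by the sample = 0.02303 - 0.001019 = 0.02201 mol.
n(CaCO3) = 0.02201 / 2 = 0.01101 mol.
mass CaCO3 = 0.01101 x 100.09 = 1.102 g, so %CaCO3 = 1.102/1.3232 x 100 = 83.3%.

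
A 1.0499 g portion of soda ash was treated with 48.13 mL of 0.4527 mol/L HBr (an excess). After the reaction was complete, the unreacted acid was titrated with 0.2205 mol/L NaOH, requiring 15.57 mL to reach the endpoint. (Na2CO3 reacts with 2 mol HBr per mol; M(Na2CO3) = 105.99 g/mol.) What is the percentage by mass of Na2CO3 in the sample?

92.7%

Total n(HBr) added = 0.4527 x 0.04813 = 0.02179 mol.
n(NaOH) used = 0.2205 x 0.01557 = 0.003433 mol, which equals the excess n(HBr).
So n(HBr) consumed by the sample = 0.02179 - 0.003433 = 0.01836 mol.
n(Na2CO3) = 0.01836 / 2 = 0.009178 mol.
mass Na2CO3 = 0.009178 x 105.99 = 0.9727 g, so %Na2CO3 = 0.9727/1.0499 x 100 = 92.7%.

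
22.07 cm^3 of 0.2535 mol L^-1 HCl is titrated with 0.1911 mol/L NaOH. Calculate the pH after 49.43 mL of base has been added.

n(acid) = 0.2535 x 0.02207 = 0.005595 mol; n(NaOH) added = 0.1911 x 0.04943 = 0.009446 mol.
Base is in excess by 0.009446 - 0.005595 = 0.003851 mol in a total volume of 0.07150 L.
[OH^-] = 0.003851/0.07150 = 0.05386 M, so pOH = 1.27 and pH = 14.00 - 1.27 = 12.73.

12.73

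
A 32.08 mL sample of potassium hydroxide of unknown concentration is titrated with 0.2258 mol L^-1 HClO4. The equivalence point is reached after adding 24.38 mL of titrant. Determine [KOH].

0.172 M

n(HClO4) delivered = 0.2258 x 0.02438 = 0.005505 mol.
For a 1:1 reaction, n(KOH) = 0.005505 mol.
[KOH] = 0.005505 mol / 0.03208 L = 0.172 M.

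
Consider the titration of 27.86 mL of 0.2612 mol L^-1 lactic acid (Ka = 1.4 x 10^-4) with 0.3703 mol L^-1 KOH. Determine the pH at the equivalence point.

8.52

n(HC3H5O3) = 0.2612 x 0.02786 = 0.007277 mol; V(KOH) at equivalence = 0.007277/0.3703 = 0.01965 L.
At equivalence all the acid is converted to C3H5O3-; total volume = 0.02786 + 0.01965 = 0.04751 L, so [C3H5O3-] = 0.007277/0.04751 = 0.1532 M.
Kb = Kw/Ka = 1.0e-14 / 1.4 x 10^-4 = 7.14e-11.
[OH^-] = sqrt(Kb x [C3H5O3-]) = sqrt(7.14e-11 x 0.1532) = 3.31e-6 M.
pOH = 5.48, so pH = 14.00 - 5.48 = 8.52.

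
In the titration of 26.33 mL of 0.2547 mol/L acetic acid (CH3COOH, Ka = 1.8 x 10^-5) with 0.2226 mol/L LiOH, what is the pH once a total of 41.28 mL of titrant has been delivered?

12.56

n(acid) = 0.2547 x 0.02633 = 0.006706 mol; n(LiOH) added = 0.2226 x 0.04128 = 0.009189 mol.
Base is in excess by 0.009189 - 0.006706 = 0.002483 mol in a total volume of 0.06761 L.
[OH^-] = 0.002483/0.06761 = 0.03672 M, so pOH = 1.44 and pH = 14.00 - 1.44 = 12.56.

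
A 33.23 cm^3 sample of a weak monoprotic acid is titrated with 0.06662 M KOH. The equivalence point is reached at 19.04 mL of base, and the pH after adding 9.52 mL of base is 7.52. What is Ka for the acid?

9.52 mL is half of the equivalence volume, so this is the half-equivalence point where [HA] = [A^-].
At half-equivalence pH = pKa, so pKa = 7.52.
Ka = 10^(-7.52) = 3.0 x 10^-8.

3.0 x 10^-8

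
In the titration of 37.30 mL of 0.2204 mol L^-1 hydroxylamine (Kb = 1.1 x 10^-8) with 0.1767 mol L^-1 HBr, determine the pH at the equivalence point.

3.52

n(NH2OH) = 0.2204 x 0.03730 = 0.008221 mol; V(HBr) at equivalence = 0.008221/0.1767 = 0.04652 L.
At equivalence the base is fully converted to NH3OH+; total volume = 0.08382 L, so [NH3OH+] = 0.008221/0.08382 = 0.09807 M.
Ka(NH3OH+) = Kw/Kb = 1.0e-14 / 1.1 x 10^-8 = 9.09e-7.
[H^+] = sqrt(Ka x [NH3OH+]) = sqrt(9.09e-7 x 0.09807) = 0.000299 M.
pH = -log(0.000299) = 3.52.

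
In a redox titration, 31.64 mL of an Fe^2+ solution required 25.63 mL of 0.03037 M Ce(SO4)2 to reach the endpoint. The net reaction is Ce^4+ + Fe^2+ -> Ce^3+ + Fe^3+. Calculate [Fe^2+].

0.0246 M

n(Ce(SO4)2) = 0.03037 x 0.02563 = 0.0007784 mol.
From the balanced equation, 1 mol Ce(SO4)2 reacts with 1 mol Fe^2+, so n(Fe^2+) = 0.0007784 x 1/1 = 0.0007784 mol.
[Fe^2+] = 0.0007784 / 0.03164 L = 0.0246 M.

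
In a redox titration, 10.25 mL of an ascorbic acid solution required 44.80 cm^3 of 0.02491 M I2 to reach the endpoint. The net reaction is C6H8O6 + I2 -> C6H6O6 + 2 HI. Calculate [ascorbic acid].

0.109 M

n(I2) = 0.02491 x 0.04480 = 0.001116 mol.
From the balanced equation, 1 mol I2 reacts with 1 mol ascorbic acid, so n(ascorbic acid) = 0.001116 x 1/1 = 0.001116 mol.
[ascorbic acid] = 0.001116 / 0.01025 L = 0.109 M.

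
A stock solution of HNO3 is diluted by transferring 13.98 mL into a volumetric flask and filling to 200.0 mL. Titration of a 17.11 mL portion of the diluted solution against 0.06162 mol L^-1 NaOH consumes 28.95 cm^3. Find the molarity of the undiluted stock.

1.49 M

n(NaOH) = 0.06162 x 0.02895 = 0.001784 mol.
n(HNO3) in the aliquot = 0.001784 mol.
[diluted HNO3] = 0.001784 / 0.01711 = 0.1043 M.
Dilution factor = 200.0/13.98 = 14.31, so [stock] = 0.1043 x 14.31 = 1.49 M.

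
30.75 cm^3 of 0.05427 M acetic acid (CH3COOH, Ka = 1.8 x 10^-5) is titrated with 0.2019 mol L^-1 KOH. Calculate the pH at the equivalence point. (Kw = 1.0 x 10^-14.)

n(CH3COOH) = 0.05427 x 0.03075 = 0.001669 mol; V(KOH) at equivalence = 0.001669/0.2019 = 0.008265 L.
At equivalence all the acid is converted to CH3COO-; total volume = 0.03075 + 0.008265 = 0.03902 L, so [CH3COO-] = 0.001669/0.03902 = 0.04277 M.
Kb = Kw/Ka = 1.0e-14 / 1.8 x 10^-5 = 5.56e-10.
[OH^-] = sqrt(Kb x [CH3COO-]) = sqrt(5.56e-10 x 0.04277) = 4.87e-6 M.
pOH = 5.31, so pH = 14.00 - 5.31 = 8.69.

8.69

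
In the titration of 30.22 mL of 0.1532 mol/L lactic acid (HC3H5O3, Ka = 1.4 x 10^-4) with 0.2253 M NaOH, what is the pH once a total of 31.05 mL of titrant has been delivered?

n(acid) = 0.1532 x 0.03022 = 0.004630 mol; n(NaOH) added = 0.2253 x 0.03105 = 0.006996 mol.
Base is in excess by 0.006996 - 0.004630 = 0.002366 mol in a total volume of 0.06127 L.
[OH^-] = 0.002366/0.06127 = 0.03861 M, so pOH = 1.41 and pH = 14.00 - 1.41 = 12.59.

12.59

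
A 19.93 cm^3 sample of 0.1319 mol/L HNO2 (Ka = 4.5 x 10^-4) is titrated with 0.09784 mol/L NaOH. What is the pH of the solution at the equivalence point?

n(HNO2) = 0.1319 x 0.01993 = 0.002629 mol; V(NaOH) at equivalence = 0.002629/0.09784 = 0.02687 L.
At equivalence all the acid is converted to NO2-; total volume = 0.01993 + 0.02687 = 0.04680 L, so [NO2-] = 0.002629/0.04680 = 0.05617 M.
Kb = Kw/Ka = 1.0e-14 / 4.5 x 10^-4 = 2.22e-11.
[OH^-] = sqrt(Kb x [NO2-]) = sqrt(2.22e-11 x 0.05617) = 1.12e-6 M.
pOH = 5.95, so pH = 14.00 - 5.95 = 8.05.

8.05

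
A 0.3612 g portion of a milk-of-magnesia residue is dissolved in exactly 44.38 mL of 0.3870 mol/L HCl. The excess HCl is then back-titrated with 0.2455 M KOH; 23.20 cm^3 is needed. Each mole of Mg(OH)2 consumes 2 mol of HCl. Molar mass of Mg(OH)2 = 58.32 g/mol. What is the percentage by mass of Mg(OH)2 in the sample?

Total n(HCl) added = 0.3870 x 0.04438 = 0.01718 mol.
n(KOH) used = 0.2455 x 0.02320 = 0.005696 mol, which equals the excess n(HCl).
So n(HCl) consumed by the sample = 0.01718 - 0.005696 = 0.01148 mol.
n(Mg(OH)2) = 0.01148 / 2 = 0.005740 mol.
mass Mg(OH)2 = 0.005740 x 58.32 = 0.3347 g, so %Mg(OH)2 = 0.3347/0.3612 x 100 = 92.7%.

92.7%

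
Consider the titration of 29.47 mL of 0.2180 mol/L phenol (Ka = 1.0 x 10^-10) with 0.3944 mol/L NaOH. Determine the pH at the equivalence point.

n(C6H5OH) = 0.2180 x 0.02947 = 0.006424 mol; V(NaOH) at equivalence = 0.006424/0.3944 = 0.01629 L.
At equivalence all the acid is converted to C6H5O-; total volume = 0.02947 + 0.01629 = 0.04576 L, so [C6H5O-] = 0.006424/0.04576 = 0.1404 M.
Kb = Kw/Ka = 1.0e-14 / 1.0 x 10^-10 = 0.000100.
[OH^-] = sqrt(Kb x [C6H5O-]) = sqrt(0.000100 x 0.1404) = 0.00375 M.
pOH = 2.43, so pH = 14.00 - 2.43 = 11.57.

11.57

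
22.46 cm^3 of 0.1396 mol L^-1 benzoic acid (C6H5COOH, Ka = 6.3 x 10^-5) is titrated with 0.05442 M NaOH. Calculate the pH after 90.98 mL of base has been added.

12.20

n(acid) = 0.1396 x 0.02246 = 0.003135 mol; n(NaOH) added = 0.05442 x 0.09098 = 0.004951 mol.
Base is in excess by 0.004951 - 0.003135 = 0.001816 mol in a total volume of 0.1134 L.
[OH^-] = 0.001816/0.1134 = 0.01601 M, so pOH = 1.80 and pH = 14.00 - 1.80 = 12.20.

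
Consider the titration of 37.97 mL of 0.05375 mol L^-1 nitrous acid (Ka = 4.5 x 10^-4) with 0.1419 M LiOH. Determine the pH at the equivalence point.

7.97

n(HNO2) = 0.05375 x 0.03797 = 0.002041 mol; V(LiOH) at equivalence = 0.002041/0.1419 = 0.01438 L.
At equivalence all the acid is converted to NO2-; total volume = 0.03797 + 0.01438 = 0.05235 L, so [NO2-] = 0.002041/0.05235 = 0.03898 M.
Kb = Kw/Ka = 1.0e-14 / 4.5 x 10^-4 = 2.22e-11.
[OH^-] = sqrt(Kb x [NO2-]) = sqrt(2.22e-11 x 0.03898) = 9.31e-7 M.
pOH = 6.03, so pH = 14.00 - 6.03 = 7.97.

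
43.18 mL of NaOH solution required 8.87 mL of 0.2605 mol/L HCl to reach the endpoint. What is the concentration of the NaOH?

n(HCl) delivered = 0.2605 x 0.008870 = 0.002311 mol.
For a 1:1 reaction, n(NaOH) = 0.002311 mol.
[NaOH] = 0.002311 mol / 0.04318 L = 0.0535 M.

0.0535 M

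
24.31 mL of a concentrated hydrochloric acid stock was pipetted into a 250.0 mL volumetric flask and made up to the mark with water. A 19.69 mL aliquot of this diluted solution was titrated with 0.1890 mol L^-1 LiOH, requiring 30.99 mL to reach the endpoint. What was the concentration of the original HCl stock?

n(LiOH) = 0.1890 x 0.03099 = 0.005857 mol.
n(HCl) in the aliquot = 0.005857 mol.
[diluted HCl] = 0.005857 / 0.01969 = 0.2975 M.
Dilution factor = 250.0/24.31 = 10.28, so [stock] = 0.2975 x 10.28 = 3.06 M.

3.06 M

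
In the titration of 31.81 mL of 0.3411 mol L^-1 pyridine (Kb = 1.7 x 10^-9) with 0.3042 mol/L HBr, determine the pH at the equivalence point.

n(C5H5N) = 0.3411 x 0.03181 = 0.01085 mol; V(HBr) at equivalence = 0.01085/0.3042 = 0.03567 L.
At equivalence the base is fully converted to C5H5NH+; total volume = 0.06748 L, so [C5H5NH+] = 0.01085/0.06748 = 0.1608 M.
Ka(C5H5NH+) = Kw/Kb = 1.0e-14 / 1.7 x 10^-9 = 5.88e-6.
[H^+] = sqrt(Ka x [C5H5NH+]) = sqrt(5.88e-6 x 0.1608) = 0.000973 M.
pH = -log(0.000973) = 3.01.

3.01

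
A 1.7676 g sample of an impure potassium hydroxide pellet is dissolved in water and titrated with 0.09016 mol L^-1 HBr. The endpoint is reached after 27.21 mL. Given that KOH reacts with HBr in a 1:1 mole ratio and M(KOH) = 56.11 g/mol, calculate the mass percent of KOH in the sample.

n(HBr) = 0.09016 x 0.02721 = 0.002453 mol.
n(KOH) = 0.002453 / 1 = 0.002453 mol.
mass of KOH = 0.002453 x 56.11 = 0.1377 g.
% purity = 0.1377 / 1.7676 x 100 = 7.79%.

7.79%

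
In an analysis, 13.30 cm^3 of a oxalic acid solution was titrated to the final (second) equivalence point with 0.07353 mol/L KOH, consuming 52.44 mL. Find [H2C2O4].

n(KOH) = 0.07353 x 0.05244 = 0.003856 mol.
At the final (second) equivalence point, 2 mol OH^- react per mol H2C2O4, so n(H2C2O4) = 0.003856 / 2 = 0.001928 mol.
[H2C2O4] = 0.001928 / 0.01330 L = 0.145 M.

0.145 M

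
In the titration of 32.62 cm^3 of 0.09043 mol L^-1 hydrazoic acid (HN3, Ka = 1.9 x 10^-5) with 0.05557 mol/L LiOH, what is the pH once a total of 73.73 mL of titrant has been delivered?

12.03

n(acid) = 0.09043 x 0.03262 = 0.002950 mol; n(LiOH) added = 0.05557 x 0.07373 = 0.004097 mol.
Base is in excess by 0.004097 - 0.002950 = 0.001147 mol in a total volume of 0.1064 L.
[OH^-] = 0.001147/0.1064 = 0.01079 M, so pOH = 1.97 and pH = 14.00 - 1.97 = 12.03.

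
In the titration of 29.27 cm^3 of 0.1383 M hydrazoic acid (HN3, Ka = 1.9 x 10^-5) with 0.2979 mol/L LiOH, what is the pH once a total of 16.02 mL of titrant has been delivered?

n(acid) = 0.1383 x 0.02927 = 0.004048 mol; n(LiOH) added = 0.2979 x 0.01602 = 0.004772 mol.
Base is in excess by 0.004772 - 0.004048 = 0.0007243 mol in a total volume of 0.04529 L.
[OH^-] = 0.0007243/0.04529 = 0.01599 M, so pOH = 1.80 and pH = 14.00 - 1.80 = 12.20.

12.20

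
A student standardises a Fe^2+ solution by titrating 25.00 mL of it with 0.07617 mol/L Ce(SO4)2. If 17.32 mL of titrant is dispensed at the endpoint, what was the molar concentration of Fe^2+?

0.0528 M

n(Ce(SO4)2) = 0.07617 x 0.01732 = 0.001319 mol.
From the balanced equation, 1 mol Ce(SO4)2 reacts with 1 mol Fe^2+, so n(Fe^2+) = 0.001319 x 1/1 = 0.001319 mol.
[Fe^2+] = 0.001319 / 0.02500 L = 0.0528 M.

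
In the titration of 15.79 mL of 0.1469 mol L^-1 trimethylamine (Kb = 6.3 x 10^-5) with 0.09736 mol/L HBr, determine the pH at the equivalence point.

5.52

n((CH3)3N) = 0.1469 x 0.01579 = 0.002320 mol; V(HBr) at equivalence = 0.002320/0.09736 = 0.02382 L.
At equivalence the base is fully converted to (CH3)3NH+; total volume = 0.03961 L, so [(CH3)3NH+] = 0.002320/0.03961 = 0.05855 M.
Ka((CH3)3NH+) = Kw/Kb = 1.0e-14 / 6.3 x 10^-5 = 1.59e-10.
[H^+] = sqrt(Ka x [(CH3)3NH+]) = sqrt(1.59e-10 x 0.05855) = 3.05e-6 M.
pH = -log(3.05e-6) = 5.52.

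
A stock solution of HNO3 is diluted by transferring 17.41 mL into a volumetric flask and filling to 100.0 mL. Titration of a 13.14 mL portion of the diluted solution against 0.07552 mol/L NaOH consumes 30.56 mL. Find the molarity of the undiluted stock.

1.01 M

n(NaOH) = 0.07552 x 0.03056 = 0.002308 mol.
n(HNO3) in the aliquot = 0.002308 mol.
[diluted HNO3] = 0.002308 / 0.01314 = 0.1756 M.
Dilution factor = 100.0/17.41 = 5.744, so [stock] = 0.1756 x 5.744 = 1.01 M.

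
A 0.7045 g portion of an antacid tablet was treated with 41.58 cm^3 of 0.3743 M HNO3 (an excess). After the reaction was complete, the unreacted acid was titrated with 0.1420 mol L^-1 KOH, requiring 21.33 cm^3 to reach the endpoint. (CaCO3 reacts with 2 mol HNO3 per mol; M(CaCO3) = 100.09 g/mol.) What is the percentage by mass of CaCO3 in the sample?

Total n(HNO3) added = 0.3743 x 0.04158 = 0.01556 mol.
n(KOH) used = 0.1420 x 0.02133 = 0.003029 mol, which equals the excess n(HNO3).
So n(HNO3) consumed by the sample = 0.01556 - 0.003029 = 0.01253 mol.
n(CaCO3) = 0.01253 / 2 = 0.006267 mol.
mass CaCO3 = 0.006267 x 100.09 = 0.6273 g, so %CaCO3 = 0.6273/0.7045 x 100 = 89.0%.

89.0%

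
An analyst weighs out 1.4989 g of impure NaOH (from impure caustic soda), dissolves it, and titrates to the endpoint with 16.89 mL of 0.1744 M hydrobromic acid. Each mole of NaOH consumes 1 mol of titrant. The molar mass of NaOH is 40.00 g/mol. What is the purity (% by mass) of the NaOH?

7.86%

n(HBr) = 0.1744 x 0.01689 = 0.002946 mol.
n(NaOH) = 0.002946 / 1 = 0.002946 mol.
mass of NaOH = 0.002946 x 40.00 = 0.1178 g.
% purity = 0.1178 / 1.4989 x 100 = 7.86%.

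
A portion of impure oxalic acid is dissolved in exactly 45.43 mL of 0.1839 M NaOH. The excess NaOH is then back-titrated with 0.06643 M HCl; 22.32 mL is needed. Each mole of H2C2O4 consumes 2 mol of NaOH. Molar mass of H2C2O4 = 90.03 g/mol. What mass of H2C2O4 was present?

Total n(NaOH) added = 0.1839 x 0.04543 = 0.008355 mol.
n(HCl) used = 0.06643 x 0.02232 = 0.001483 mol, which equals the excess n(NaOH).
So n(NaOH) consumed by the sample = 0.008355 - 0.001483 = 0.006872 mol.
n(H2C2O4) = 0.006872 / 2 = 0.003436 mol.
mass = 0.003436 mol x 90.03 g/mol = 0.309 g.

0.309 g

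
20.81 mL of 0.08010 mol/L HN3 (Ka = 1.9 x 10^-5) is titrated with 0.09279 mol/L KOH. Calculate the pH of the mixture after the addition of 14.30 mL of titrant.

Initial n(HN3) = 0.08010 x 0.02081 = 0.001667 mol.
n(KOH) added = 0.09279 x 0.01430 = 0.001327 mol, converting that many moles of HN3 to N3-.
Remaining n(HN3) = 0.0003400 mol; n(N3-) = 0.001327 mol.
By Henderson-Hasselbalch, pH = pKa + log([A^-]/[HA]) = 4.72 + log(0.001327/0.0003400) = 4.72 + (+0.59) = 5.31.

5.31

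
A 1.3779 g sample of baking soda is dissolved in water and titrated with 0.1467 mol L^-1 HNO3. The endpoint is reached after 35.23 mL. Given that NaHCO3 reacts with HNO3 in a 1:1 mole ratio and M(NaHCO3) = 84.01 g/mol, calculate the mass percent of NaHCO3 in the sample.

31.5%

n(HNO3) = 0.1467 x 0.03523 = 0.005168 mol.
n(NaHCO3) = 0.005168 / 1 = 0.005168 mol.
mass of NaHCO3 = 0.005168 x 84.01 = 0.4342 g.
% purity = 0.4342 / 1.3779 x 100 = 31.5%.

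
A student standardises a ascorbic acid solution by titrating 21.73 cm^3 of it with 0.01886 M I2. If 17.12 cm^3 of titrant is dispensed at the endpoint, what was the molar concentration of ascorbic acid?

0.0149 M

n(I2) = 0.01886 x 0.01712 = 0.0003229 mol.
From the balanced equation, 1 mol I2 reacts with 1 mol ascorbic acid, so n(ascorbic acid) = 0.0003229 x 1/1 = 0.0003229 mol.
[ascorbic acid] = 0.0003229 / 0.02173 L = 0.0149 M.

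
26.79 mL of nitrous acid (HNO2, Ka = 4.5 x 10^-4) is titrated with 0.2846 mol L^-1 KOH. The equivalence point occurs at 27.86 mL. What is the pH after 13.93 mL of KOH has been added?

3.35

13.93 mL is exactly half the equivalence volume (27.86/2), i.e. the half-equivalence point.
There, n(HA) = n(A^-), so pH = pKa = -log(4.5 x 10^-4) = 3.35.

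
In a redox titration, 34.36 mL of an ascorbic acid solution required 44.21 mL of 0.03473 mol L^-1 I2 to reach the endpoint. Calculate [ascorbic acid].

0.0447 M

n(I2) = 0.03473 x 0.04421 = 0.001535 mol.
From the balanced equation, 1 mol I2 reacts with 1 mol ascorbic acid, so n(ascorbic acid) = 0.001535 x 1/1 = 0.001535 mol.
[ascorbic acid] = 0.001535 / 0.03436 L = 0.0447 M.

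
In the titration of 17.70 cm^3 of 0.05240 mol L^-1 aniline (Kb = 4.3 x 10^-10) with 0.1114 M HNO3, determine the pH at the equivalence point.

n(C6H5NH2) = 0.05240 x 0.01770 = 0.0009275 mol; V(HNO3) at equivalence = 0.0009275/0.1114 = 0.008326 L.
At equivalence the base is fully converted to C6H5NH3+; total volume = 0.02603 L, so [C6H5NH3+] = 0.0009275/0.02603 = 0.03564 M.
Ka(C6H5NH3+) = Kw/Kb = 1.0e-14 / 4.3 x 10^-10 = 2.33e-5.
[H^+] = sqrt(Ka x [C6H5NH3+]) = sqrt(2.33e-5 x 0.03564) = 0.000910 M.
pH = -log(0.000910) = 3.04.

3.04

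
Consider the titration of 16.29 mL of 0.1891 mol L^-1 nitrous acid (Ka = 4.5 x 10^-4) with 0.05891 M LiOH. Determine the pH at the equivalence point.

8.00

n(HNO2) = 0.1891 x 0.01629 = 0.003080 mol; V(LiOH) at equivalence = 0.003080/0.05891 = 0.05229 L.
At equivalence all the acid is converted to NO2-; total volume = 0.01629 + 0.05229 = 0.06858 L, so [NO2-] = 0.003080/0.06858 = 0.04492 M.
Kb = Kw/Ka = 1.0e-14 / 4.5 x 10^-4 = 2.22e-11.
[OH^-] = sqrt(Kb x [NO2-]) = sqrt(2.22e-11 x 0.04492) = 9.99e-7 M.
pOH = 6.00, so pH = 14.00 - 6.00 = 8.00.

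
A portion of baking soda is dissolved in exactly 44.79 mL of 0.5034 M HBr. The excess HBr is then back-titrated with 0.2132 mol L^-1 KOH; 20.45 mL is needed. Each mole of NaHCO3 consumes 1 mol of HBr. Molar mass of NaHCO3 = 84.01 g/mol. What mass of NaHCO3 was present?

Total n(HBr) added = 0.5034 x 0.04479 = 0.02255 mol.
n(KOH) used = 0.2132 x 0.02045 = 0.004360 mol, which equals the excess n(HBr).
So n(HBr) consumed by the sample = 0.02255 - 0.004360 = 0.01819 mol.
n(NaHCO3) = 0.01819 / 1 = 0.01819 mol.
mass = 0.01819 mol x 84.01 g/mol = 1.53 g.

1.53 g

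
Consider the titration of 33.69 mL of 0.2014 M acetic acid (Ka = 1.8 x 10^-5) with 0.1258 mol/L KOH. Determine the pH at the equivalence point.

8.82

n(CH3COOH) = 0.2014 x 0.03369 = 0.006785 mol; V(KOH) at equivalence = 0.006785/0.1258 = 0.05394 L.
At equivalence all the acid is converted to CH3COO-; total volume = 0.03369 + 0.05394 = 0.08763 L, so [CH3COO-] = 0.006785/0.08763 = 0.07743 M.
Kb = Kw/Ka = 1.0e-14 / 1.8 x 10^-5 = 5.56e-10.
[OH^-] = sqrt(Kb x [CH3COO-]) = sqrt(5.56e-10 x 0.07743) = 6.56e-6 M.
pOH = 5.18, so pH = 14.00 - 5.18 = 8.82.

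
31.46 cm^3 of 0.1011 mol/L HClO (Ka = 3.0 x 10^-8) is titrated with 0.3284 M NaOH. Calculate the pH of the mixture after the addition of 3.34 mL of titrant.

7.24

Initial n(HClO) = 0.1011 x 0.03146 = 0.003181 mol.
n(NaOH) added = 0.3284 x 0.003340 = 0.001097 mol, converting that many moles of HClO to ClO-.
Remaining n(HClO) = 0.002084 mol; n(ClO-) = 0.001097 mol.
By Henderson-Hasselbalch, pH = pKa + log([A^-]/[HA]) = 7.52 + log(0.001097/0.002084) = 7.52 + (-0.28) = 7.24.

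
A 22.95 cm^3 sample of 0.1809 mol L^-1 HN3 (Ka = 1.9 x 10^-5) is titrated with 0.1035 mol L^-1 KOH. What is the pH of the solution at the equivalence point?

n(HN3) = 0.1809 x 0.02295 = 0.004152 mol; V(KOH) at equivalence = 0.004152/0.1035 = 0.04011 L.
At equivalence all the acid is converted to N3-; total volume = 0.02295 + 0.04011 = 0.06306 L, so [N3-] = 0.004152/0.06306 = 0.06583 M.
Kb = Kw/Ka = 1.0e-14 / 1.9 x 10^-5 = 5.26e-10.
[OH^-] = sqrt(Kb x [N3-]) = sqrt(5.26e-10 x 0.06583) = 5.89e-6 M.
pOH = 5.23, so pH = 14.00 - 5.23 = 8.77.

8.77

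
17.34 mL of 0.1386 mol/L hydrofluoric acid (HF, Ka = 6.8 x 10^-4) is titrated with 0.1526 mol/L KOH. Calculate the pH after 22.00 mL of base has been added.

12.38

n(acid) = 0.1386 x 0.01734 = 0.002403 mol; n(KOH) added = 0.1526 x 0.02200 = 0.003357 mol.
Base is in excess by 0.003357 - 0.002403 = 0.0009539 mol in a total volume of 0.03934 L.
[OH^-] = 0.0009539/0.03934 = 0.02425 M, so pOH = 1.62 and pH = 14.00 - 1.62 = 12.38.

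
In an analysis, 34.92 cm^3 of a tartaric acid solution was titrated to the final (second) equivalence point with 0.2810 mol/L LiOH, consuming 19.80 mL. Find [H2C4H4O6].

0.0797 M

n(LiOH) = 0.2810 x 0.01980 = 0.005564 mol.
At the final (second) equivalence point, 2 mol OH^- react per mol H2C4H4O6, so n(H2C4H4O6) = 0.005564 / 2 = 0.002782 mol.
[H2C4H4O6] = 0.002782 / 0.03492 L = 0.0797 M.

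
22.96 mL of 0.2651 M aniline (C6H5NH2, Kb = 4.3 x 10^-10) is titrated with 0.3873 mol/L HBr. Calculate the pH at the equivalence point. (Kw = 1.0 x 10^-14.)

2.72

n(C6H5NH2) = 0.2651 x 0.02296 = 0.006087 mol; V(HBr) at equivalence = 0.006087/0.3873 = 0.01572 L.
At equivalence the base is fully converted to C6H5NH3+; total volume = 0.03868 L, so [C6H5NH3+] = 0.006087/0.03868 = 0.1574 M.
Ka(C6H5NH3+) = Kw/Kb = 1.0e-14 / 4.3 x 10^-10 = 2.33e-5.
[H^+] = sqrt(Ka x [C6H5NH3+]) = sqrt(2.33e-5 x 0.1574) = 0.00191 M.
pH = -log(0.00191) = 2.72.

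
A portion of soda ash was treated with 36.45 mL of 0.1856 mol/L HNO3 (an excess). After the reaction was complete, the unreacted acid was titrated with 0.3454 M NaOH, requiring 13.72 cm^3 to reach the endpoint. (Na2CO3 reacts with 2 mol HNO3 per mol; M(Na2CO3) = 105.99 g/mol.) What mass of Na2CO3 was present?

0.107 g

Total n(HNO3) added = 0.1856 x 0.03645 = 0.006765 mol.
n(NaOH) used = 0.3454 x 0.01372 = 0.004739 mol, which equals the excess n(HNO3).
So n(HNO3) consumed by the sample = 0.006765 - 0.004739 = 0.002026 mol.
n(Na2CO3) = 0.002026 / 2 = 0.001013 mol.
mass = 0.001013 mol x 105.99 g/mol = 0.107 g.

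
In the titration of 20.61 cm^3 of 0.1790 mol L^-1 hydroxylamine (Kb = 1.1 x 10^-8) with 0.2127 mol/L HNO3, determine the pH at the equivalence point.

3.53

n(NH2OH) = 0.1790 x 0.02061 = 0.003689 mol; V(HNO3) at equivalence = 0.003689/0.2127 = 0.01734 L.
At equivalence the base is fully converted to NH3OH+; total volume = 0.03795 L, so [NH3OH+] = 0.003689/0.03795 = 0.09720 M.
Ka(NH3OH+) = Kw/Kb = 1.0e-14 / 1.1 x 10^-8 = 9.09e-7.
[H^+] = sqrt(Ka x [NH3OH+]) = sqrt(9.09e-7 x 0.09720) = 0.000297 M.
pH = -log(0.000297) = 3.53.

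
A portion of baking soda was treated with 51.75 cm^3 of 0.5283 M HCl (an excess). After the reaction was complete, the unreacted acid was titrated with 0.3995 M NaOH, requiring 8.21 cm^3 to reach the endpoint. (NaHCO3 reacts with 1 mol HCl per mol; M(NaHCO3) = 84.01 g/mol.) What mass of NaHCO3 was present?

2.02 g

Total n(HCl) added = 0.5283 x 0.05175 = 0.02734 mol.
n(NaOH) used = 0.3995 x 0.008210 = 0.003280 mol, which equals the excess n(HCl).
So n(HCl) consumed by the sample = 0.02734 - 0.003280 = 0.02406 mol.
n(NaHCO3) = 0.02406 / 1 = 0.02406 mol.
mass = 0.02406 mol x 84.01 g/mol = 2.02 g.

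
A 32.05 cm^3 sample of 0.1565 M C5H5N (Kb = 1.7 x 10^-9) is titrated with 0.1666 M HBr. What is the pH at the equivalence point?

3.16

n(C5H5N) = 0.1565 x 0.03205 = 0.005016 mol; V(HBr) at equivalence = 0.005016/0.1666 = 0.03011 L.
At equivalence the base is fully converted to C5H5NH+; total volume = 0.06216 L, so [C5H5NH+] = 0.005016/0.06216 = 0.08070 M.
Ka(C5H5NH+) = Kw/Kb = 1.0e-14 / 1.7 x 10^-9 = 5.88e-6.
[H^+] = sqrt(Ka x [C5H5NH+]) = sqrt(5.88e-6 x 0.08070) = 0.000689 M.
pH = -log(0.000689) = 3.16.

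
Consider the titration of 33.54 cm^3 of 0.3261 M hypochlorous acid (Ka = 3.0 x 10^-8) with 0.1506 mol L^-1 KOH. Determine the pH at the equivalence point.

10.27

n(HClO) = 0.3261 x 0.03354 = 0.01094 mol; V(KOH) at equivalence = 0.01094/0.1506 = 0.07263 L.
At equivalence all the acid is converted to ClO-; total volume = 0.03354 + 0.07263 = 0.1062 L, so [ClO-] = 0.01094/0.1062 = 0.1030 M.
Kb = Kw/Ka = 1.0e-14 / 3.0 x 10^-8 = 3.33e-7.
[OH^-] = sqrt(Kb x [ClO-]) = sqrt(3.33e-7 x 0.1030) = 0.000185 M.
pOH = 3.73, so pH = 14.00 - 3.73 = 10.27.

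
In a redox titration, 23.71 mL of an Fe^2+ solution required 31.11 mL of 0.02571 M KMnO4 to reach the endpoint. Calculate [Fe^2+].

0.169 M

n(KMnO4) = 0.02571 x 0.03111 = 0.0007998 mol.
From the balanced equation, 1 mol KMnO4 reacts with 5 mol Fe^2+, so n(Fe^2+) = 0.0007998 x 5/1 = 0.003999 mol.
[Fe^2+] = 0.003999 / 0.02371 L = 0.169 M.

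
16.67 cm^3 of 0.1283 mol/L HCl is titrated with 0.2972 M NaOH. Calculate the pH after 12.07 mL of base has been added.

n(acid) = 0.1283 x 0.01667 = 0.002139 mol; n(NaOH) added = 0.2972 x 0.01207 = 0.003587 mol.
Base is in excess by 0.003587 - 0.002139 = 0.001448 mol in a total volume of 0.02874 L.
[OH^-] = 0.001448/0.02874 = 0.05040 M, so pOH = 1.30 and pH = 14.00 - 1.30 = 12.70.

12.70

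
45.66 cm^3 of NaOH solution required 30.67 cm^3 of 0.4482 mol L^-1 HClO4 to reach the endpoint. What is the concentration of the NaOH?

n(HClO4) delivered = 0.4482 x 0.03067 = 0.01375 mol.
For a 1:1 reaction, n(NaOH) = 0.01375 mol.
[NaOH] = 0.01375 mol / 0.04566 L = 0.301 M.

0.301 M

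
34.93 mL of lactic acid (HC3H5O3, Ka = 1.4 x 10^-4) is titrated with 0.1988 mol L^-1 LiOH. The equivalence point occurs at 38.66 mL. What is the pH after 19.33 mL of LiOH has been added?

3.85

19.33 mL is exactly half the equivalence volume (38.66/2), i.e. the half-equivalence point.
There, n(HA) = n(A^-), so pH = pKa = -log(1.4 x 10^-4) = 3.85.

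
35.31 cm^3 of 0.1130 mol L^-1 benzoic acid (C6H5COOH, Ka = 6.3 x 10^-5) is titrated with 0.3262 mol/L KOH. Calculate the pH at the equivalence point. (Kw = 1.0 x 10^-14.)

8.56

n(C6H5COOH) = 0.1130 x 0.03531 = 0.003990 mol; V(KOH) at equivalence = 0.003990/0.3262 = 0.01223 L.
At equivalence all the acid is converted to C6H5COO-; total volume = 0.03531 + 0.01223 = 0.04754 L, so [C6H5COO-] = 0.003990/0.04754 = 0.08393 M.
Kb = Kw/Ka = 1.0e-14 / 6.3 x 10^-5 = 1.59e-10.
[OH^-] = sqrt(Kb x [C6H5COO-]) = sqrt(1.59e-10 x 0.08393) = 3.65e-6 M.
pOH = 5.44, so pH = 14.00 - 5.44 = 8.56.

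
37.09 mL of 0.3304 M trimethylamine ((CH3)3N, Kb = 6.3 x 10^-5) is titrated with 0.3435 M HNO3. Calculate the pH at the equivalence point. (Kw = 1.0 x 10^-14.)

n((CH3)3N) = 0.3304 x 0.03709 = 0.01225 mol; V(HNO3) at equivalence = 0.01225/0.3435 = 0.03568 L.
At equivalence the base is fully converted to (CH3)3NH+; total volume = 0.07277 L, so [(CH3)3NH+] = 0.01225/0.07277 = 0.1684 M.
Ka((CH3)3NH+) = Kw/Kb = 1.0e-14 / 6.3 x 10^-5 = 1.59e-10.
[H^+] = sqrt(Ka x [(CH3)3NH+]) = sqrt(1.59e-10 x 0.1684) = 5.17e-6 M.
pH = -log(5.17e-6) = 5.29.

5.29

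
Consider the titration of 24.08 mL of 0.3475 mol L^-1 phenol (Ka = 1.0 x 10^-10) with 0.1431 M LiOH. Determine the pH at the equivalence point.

11.50

n(C6H5OH) = 0.3475 x 0.02408 = 0.008368 mol; V(LiOH) at equivalence = 0.008368/0.1431 = 0.05848 L.
At equivalence all the acid is converted to C6H5O-; total volume = 0.02408 + 0.05848 = 0.08256 L, so [C6H5O-] = 0.008368/0.08256 = 0.1014 M.
Kb = Kw/Ka = 1.0e-14 / 1.0 x 10^-10 = 0.000100.
[OH^-] = sqrt(Kb x [C6H5O-]) = sqrt(0.000100 x 0.1014) = 0.00318 M.
pOH = 2.50, so pH = 14.00 - 2.50 = 11.50.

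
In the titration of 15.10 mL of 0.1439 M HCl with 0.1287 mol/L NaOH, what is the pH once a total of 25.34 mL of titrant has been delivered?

12.43

n(acid) = 0.1439 x 0.01510 = 0.002173 mol; n(NaOH) added = 0.1287 x 0.02534 = 0.003261 mol.
Base is in excess by 0.003261 - 0.002173 = 0.001088 mol in a total volume of 0.04044 L.
[OH^-] = 0.001088/0.04044 = 0.02691 M, so pOH = 1.57 and pH = 14.00 - 1.57 = 12.43.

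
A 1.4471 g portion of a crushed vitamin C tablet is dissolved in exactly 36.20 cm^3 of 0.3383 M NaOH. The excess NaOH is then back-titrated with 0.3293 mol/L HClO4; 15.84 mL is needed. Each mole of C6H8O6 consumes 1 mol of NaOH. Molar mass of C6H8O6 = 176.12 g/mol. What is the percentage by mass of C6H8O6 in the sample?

85.6%

Total n(NaOH) added = 0.3383 x 0.03620 = 0.01225 mol.
n(HClO4) used = 0.3293 x 0.01584 = 0.005216 mol, which equals the excess n(NaOH).
So n(NaOH) consumed by the sample = 0.01225 - 0.005216 = 0.007030 mol.
n(C6H8O6) = 0.007030 / 1 = 0.007030 mol.
mass C6H8O6 = 0.007030 x 176.12 = 1.238 g, so %C6H8O6 = 1.238/1.4471 x 100 = 85.6%.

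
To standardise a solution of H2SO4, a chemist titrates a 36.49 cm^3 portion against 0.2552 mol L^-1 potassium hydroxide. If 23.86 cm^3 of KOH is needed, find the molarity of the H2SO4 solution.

n(KOH) delivered = 0.2552 x 0.02386 = 0.006089 mol.
The reaction is 1 H2SO4 + 2 KOH, so n(H2SO4) = 0.006089 x 1/2 = 0.003045 mol.
[H2SO4] = 0.003045 mol / 0.03649 L = 0.0834 M.

0.0834 M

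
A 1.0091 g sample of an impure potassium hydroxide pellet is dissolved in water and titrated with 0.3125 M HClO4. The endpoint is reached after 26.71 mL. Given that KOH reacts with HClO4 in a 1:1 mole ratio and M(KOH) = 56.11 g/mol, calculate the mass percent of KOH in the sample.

n(HClO4) = 0.3125 x 0.02671 = 0.008347 mol.
n(KOH) = 0.008347 / 1 = 0.008347 mol.
mass of KOH = 0.008347 x 56.11 = 0.4683 g.
% purity = 0.4683 / 1.0091 x 100 = 46.4%.

46.4%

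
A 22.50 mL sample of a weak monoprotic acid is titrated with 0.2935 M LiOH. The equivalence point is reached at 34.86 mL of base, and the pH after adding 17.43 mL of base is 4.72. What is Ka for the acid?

17.43 mL is half of the equivalence volume, so this is the half-equivalence point where [HA] = [A^-].
At half-equivalence pH = pKa, so pKa = 4.72.
Ka = 10^(-4.72) = 1.9 x 10^-5.

1.9 x 10^-5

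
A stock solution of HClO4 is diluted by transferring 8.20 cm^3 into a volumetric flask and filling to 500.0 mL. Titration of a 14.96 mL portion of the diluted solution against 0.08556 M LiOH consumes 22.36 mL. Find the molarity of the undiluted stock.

7.80 M

n(LiOH) = 0.08556 x 0.02236 = 0.001913 mol.
n(HClO4) in the aliquot = 0.001913 mol.
[diluted HClO4] = 0.001913 / 0.01496 = 0.1279 M.
Dilution factor = 500.0/8.200 = 60.98, so [stock] = 0.1279 x 60.98 = 7.80 M.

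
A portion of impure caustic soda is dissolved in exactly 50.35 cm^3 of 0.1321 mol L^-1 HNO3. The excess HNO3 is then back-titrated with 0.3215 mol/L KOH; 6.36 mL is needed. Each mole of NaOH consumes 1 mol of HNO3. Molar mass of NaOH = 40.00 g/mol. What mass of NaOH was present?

Total n(HNO3) added = 0.1321 x 0.05035 = 0.006651 mol.
n(KOH) used = 0.3215 x 0.006360 = 0.002045 mol, which equals the excess n(HNO3).
So n(HNO3) consumed by the sample = 0.006651 - 0.002045 = 0.004606 mol.
n(NaOH) = 0.004606 / 1 = 0.004606 mol.
mass = 0.004606 mol x 40.00 g/mol = 0.184 g.

0.184 g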